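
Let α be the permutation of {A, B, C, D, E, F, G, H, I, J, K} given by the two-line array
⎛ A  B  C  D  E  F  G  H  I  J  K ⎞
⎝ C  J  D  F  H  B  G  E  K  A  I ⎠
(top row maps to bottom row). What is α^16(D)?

A

Tracing D → F → … returns to D after 6 steps, so D lies in a 6-cycle (A C D F B J).
Powers repeat with period 6 on this cycle, and 16 mod 6 = 4, so α^16(D) = α^4(D).
Stepping 4 places around the cycle: D → F → B → J → A.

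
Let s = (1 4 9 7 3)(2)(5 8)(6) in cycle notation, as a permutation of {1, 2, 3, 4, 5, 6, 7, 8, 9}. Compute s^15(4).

4 lies in the 5-cycle (1 4 9 7 3).
Powers repeat with period 5 on this cycle, and 15 mod 5 = 0, so s^15(4) = s^0(4).
So s^15(4) = 4.

4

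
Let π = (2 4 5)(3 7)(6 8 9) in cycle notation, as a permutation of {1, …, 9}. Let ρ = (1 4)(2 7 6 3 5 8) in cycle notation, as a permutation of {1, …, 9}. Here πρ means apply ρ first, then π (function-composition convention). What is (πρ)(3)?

ρ(3) = 5, then π(5) = 2; composing gives (πρ)(3) = 2.

2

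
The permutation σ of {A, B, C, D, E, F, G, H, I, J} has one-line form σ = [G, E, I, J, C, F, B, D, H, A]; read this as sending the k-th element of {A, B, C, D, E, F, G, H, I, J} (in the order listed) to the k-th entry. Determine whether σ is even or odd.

In disjoint-cycle form the cycle lengths are 9, 1.
A cycle of length ℓ contributes ℓ−1 transpositions, so σ is a product of 8 transpositions — even.

even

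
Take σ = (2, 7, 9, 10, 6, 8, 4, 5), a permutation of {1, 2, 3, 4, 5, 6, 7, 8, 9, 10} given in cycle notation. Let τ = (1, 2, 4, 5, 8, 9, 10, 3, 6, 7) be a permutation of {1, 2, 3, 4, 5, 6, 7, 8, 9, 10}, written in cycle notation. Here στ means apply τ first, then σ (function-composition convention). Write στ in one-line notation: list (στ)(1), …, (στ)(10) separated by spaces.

7 5 8 2 4 9 1 10 6 3

For each element, apply τ then σ: 1 → 2 → 7; 2 → 4 → 5; 3 → 6 → 8; 4 → 5 → 2; 5 → 8 → 4; 6 → 7 → 9; 7 → 1 → 1; 8 → 9 → 10; 9 → 10 → 6; 10 → 3 → 3.
Collecting the images, στ = [7 5 8 2 4 9 1 10 6 3].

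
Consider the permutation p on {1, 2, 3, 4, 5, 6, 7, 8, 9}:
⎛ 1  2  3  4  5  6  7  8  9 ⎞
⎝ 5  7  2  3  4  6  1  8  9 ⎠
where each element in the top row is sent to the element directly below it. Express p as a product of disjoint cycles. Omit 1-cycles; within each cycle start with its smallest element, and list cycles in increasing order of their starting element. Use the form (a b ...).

(1 5 4 3 2 7)

Start at 1 and follow images: 1 → 5 → 4 → 3 → 2 → 7 → 1, giving the cycle (1 5 4 3 2 7).
Continuing from each remaining unvisited element yields (1 5 4 3 2 7).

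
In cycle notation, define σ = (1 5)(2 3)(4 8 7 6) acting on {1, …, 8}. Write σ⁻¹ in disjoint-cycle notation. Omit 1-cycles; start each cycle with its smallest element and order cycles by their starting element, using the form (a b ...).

The inverse reverses each cycle.
After reversing and putting each cycle's least element first, σ⁻¹ = (1 5)(2 3)(4 6 7 8).

(1 5)(2 3)(4 6 7 8)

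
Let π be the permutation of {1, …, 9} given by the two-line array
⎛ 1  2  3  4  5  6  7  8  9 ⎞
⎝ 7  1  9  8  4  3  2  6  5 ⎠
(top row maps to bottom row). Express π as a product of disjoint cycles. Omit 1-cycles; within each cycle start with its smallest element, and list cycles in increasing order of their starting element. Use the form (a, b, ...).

(1, 7, 2)(3, 9, 5, 4, 8, 6)

Start at 1 and follow images: 1 → 7 → 2 → 1, giving the cycle (1, 7, 2).
Continuing from each remaining unvisited element yields (1, 7, 2)(3, 9, 5, 4, 8, 6).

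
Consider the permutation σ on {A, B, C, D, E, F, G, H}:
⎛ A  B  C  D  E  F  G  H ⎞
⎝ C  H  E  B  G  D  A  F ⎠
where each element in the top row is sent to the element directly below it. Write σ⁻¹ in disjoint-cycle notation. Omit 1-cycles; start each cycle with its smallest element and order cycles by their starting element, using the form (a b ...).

The cycle decomposition of σ is (A C E G)(B H F D).
The inverse reverses every cycle; in canonical form, σ⁻¹ = (A G E C)(B D F H).

(A G E C)(B D F H)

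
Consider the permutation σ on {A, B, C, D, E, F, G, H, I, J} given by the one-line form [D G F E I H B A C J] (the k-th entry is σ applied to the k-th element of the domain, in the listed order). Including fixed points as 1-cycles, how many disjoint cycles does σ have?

3

The cycle decomposition is (A D E I C F H)(B G)(J), which has 3 cycles (counting 1-cycles).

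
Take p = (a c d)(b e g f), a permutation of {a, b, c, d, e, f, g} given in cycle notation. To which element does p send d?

Within (a c d), d ↦ a.

a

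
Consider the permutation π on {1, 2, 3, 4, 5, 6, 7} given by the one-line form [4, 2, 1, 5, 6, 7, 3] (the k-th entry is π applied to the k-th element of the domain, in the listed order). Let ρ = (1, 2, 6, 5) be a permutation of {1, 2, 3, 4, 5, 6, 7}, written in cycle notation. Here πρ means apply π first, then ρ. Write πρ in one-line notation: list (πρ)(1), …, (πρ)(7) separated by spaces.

(πρ)(x) = ρ(π(x)). Computing each image: ρ(π(1)) = ρ(4) = 4, ρ(π(2)) = ρ(2) = 6, ρ(π(3)) = ρ(1) = 2, ρ(π(4)) = ρ(5) = 1, ρ(π(5)) = ρ(6) = 5, ρ(π(6)) = ρ(7) = 7, ρ(π(7)) = ρ(3) = 3.
Hence πρ = [4 6 2 1 5 7 3].

4 6 2 1 5 7 3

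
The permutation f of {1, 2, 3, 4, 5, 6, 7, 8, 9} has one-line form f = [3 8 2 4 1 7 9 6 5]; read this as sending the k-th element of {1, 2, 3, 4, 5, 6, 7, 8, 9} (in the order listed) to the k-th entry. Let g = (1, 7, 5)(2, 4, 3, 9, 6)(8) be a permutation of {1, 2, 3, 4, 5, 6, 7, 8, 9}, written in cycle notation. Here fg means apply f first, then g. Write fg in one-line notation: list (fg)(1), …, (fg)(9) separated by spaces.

For each element, apply f then g: 1 → 3 → 9; 2 → 8 → 8; 3 → 2 → 4; 4 → 4 → 3; 5 → 1 → 7; 6 → 7 → 5; 7 → 9 → 6; 8 → 6 → 2; 9 → 5 → 1.
So fg in one-line form is 9 8 4 3 7 5 6 2 1.

9 8 4 3 7 5 6 2 1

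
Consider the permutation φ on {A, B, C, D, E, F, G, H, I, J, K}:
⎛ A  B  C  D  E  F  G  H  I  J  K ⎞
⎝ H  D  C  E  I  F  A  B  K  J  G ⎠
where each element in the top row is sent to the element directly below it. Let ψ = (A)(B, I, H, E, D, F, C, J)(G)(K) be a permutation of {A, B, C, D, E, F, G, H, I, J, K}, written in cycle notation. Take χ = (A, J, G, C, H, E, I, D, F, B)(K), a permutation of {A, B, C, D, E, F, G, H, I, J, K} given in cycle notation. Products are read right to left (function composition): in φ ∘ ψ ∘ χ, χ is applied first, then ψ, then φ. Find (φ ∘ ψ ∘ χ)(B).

H

Chase B: χ(B) = A; ψ(A) = A; φ(A) = H. Hence (φ ∘ ψ ∘ χ)(B) = H.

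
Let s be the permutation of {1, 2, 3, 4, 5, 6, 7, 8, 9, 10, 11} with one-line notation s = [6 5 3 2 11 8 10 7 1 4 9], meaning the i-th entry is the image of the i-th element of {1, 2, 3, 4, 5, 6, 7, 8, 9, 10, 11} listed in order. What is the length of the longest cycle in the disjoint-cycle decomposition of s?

Decomposing into disjoint cycles gives (1, 6, 8, 7, 10, 4, 2, 5, 11, 9); the longest has length 10.

10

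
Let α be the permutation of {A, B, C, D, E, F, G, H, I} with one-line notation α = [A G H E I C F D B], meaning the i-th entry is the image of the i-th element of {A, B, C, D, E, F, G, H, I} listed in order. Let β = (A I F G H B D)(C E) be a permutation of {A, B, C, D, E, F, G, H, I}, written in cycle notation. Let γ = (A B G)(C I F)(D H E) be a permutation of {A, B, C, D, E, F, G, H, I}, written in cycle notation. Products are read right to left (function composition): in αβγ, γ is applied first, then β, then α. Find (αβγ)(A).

E

(αβγ)(A) = α(β(γ(A))). γ(A) = B, then β(B) = D, then α(D) = E, so the result is E.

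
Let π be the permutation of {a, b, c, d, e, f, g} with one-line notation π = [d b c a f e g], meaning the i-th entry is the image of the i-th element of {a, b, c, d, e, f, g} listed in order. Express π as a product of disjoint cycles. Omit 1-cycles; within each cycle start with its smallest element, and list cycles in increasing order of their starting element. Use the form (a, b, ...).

Start at a and follow images: a → d → a, giving the cycle (a, d).
Repeating from the next unused element and collecting all non-trivial cycles gives (a, d)(e, f).

(a, d)(e, f)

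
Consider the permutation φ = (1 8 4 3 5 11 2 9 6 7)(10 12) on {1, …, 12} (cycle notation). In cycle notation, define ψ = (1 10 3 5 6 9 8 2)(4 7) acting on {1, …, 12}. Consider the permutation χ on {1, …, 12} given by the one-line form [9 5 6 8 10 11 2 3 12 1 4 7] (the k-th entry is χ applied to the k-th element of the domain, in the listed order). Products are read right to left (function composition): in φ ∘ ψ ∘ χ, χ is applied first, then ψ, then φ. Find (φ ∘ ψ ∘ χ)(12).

3

Chase 12: χ(12) = 7; ψ(7) = 4; φ(4) = 3. Hence (φ ∘ ψ ∘ χ)(12) = 3.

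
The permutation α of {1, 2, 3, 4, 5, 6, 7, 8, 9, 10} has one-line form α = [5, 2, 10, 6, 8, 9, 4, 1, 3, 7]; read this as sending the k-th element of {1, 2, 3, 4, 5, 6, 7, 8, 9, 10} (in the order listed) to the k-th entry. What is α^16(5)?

8

Tracing 5 → 8 → … returns to 5 after 3 steps, so 5 lies in a 3-cycle (1, 5, 8).
On a 3-cycle, α^3 is the identity, so α^16 = α^1 there (16 ≡ 1 mod 3).
Stepping 1 place around the cycle: 5 → 8.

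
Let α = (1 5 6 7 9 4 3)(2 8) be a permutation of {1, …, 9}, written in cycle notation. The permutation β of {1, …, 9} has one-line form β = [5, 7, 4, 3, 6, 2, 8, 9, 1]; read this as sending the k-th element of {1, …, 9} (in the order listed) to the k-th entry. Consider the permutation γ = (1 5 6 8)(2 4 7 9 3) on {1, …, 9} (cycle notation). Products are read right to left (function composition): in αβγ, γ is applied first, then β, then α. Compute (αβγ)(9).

3

Apply the permutations in order: γ(9) = 3, then β(3) = 4, then α(4) = 3. So (αβγ)(9) = 3.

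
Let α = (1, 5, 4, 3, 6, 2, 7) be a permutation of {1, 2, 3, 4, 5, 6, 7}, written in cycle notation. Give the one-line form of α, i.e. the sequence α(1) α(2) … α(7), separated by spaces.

Each element maps to the next entry in its cycle (wrapping to the front): 1↦5, 2↦7, 3↦6, 4↦3, 5↦4, 6↦2, 7↦1.
So the one-line form is 5 7 6 3 4 2 1.

5 7 6 3 4 2 1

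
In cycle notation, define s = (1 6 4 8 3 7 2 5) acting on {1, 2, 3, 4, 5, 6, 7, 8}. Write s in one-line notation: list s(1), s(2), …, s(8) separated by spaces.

Each element maps to the next entry in its cycle (wrapping to the front): 1→6, 2→5, 3→7, 4→8, 5→1, 6→4, 7→2, 8→3.
So the one-line form is 6 5 7 8 1 4 2 3.

6 5 7 8 1 4 2 3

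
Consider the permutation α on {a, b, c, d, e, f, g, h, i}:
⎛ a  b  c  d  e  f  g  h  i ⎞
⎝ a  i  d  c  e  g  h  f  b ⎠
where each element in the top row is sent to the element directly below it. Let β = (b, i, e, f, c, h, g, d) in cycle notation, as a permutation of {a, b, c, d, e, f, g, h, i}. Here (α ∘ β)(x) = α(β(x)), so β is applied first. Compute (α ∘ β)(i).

β(i) = e, then α(e) = e; composing gives (α ∘ β)(i) = e.

e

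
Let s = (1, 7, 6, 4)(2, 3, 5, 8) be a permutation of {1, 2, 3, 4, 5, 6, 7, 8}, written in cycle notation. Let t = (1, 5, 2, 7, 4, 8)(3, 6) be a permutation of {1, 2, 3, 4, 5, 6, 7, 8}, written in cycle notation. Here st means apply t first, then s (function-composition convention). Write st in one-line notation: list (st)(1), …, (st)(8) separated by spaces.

(st)(x) = s(t(x)). Computing each image: s(t(1)) = s(5) = 8, s(t(2)) = s(7) = 6, s(t(3)) = s(6) = 4, s(t(4)) = s(8) = 2, s(t(5)) = s(2) = 3, s(t(6)) = s(3) = 5, s(t(7)) = s(4) = 1, s(t(8)) = s(1) = 7.
Hence st = [8 6 4 2 3 5 1 7].

8 6 4 2 3 5 1 7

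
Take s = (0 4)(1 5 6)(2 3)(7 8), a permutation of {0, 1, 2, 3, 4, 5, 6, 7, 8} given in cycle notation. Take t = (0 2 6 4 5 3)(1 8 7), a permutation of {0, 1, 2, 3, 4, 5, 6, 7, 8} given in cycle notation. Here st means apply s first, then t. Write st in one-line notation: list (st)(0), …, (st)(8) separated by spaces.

Chase each element through s then t: 0 → 4 → 5; 1 → 5 → 3; 2 → 3 → 0; 3 → 2 → 6; 4 → 0 → 2; 5 → 6 → 4; 6 → 1 → 8; 7 → 8 → 7; 8 → 7 → 1.
Collecting the images, st = [5 3 0 6 2 4 8 7 1].

5 3 0 6 2 4 8 7 1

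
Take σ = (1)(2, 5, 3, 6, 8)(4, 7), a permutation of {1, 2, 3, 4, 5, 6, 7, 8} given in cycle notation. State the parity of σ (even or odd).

The cycle lengths are 5, 2, 1.
A cycle of length ℓ contributes ℓ−1 transpositions, so σ is a product of 4 + 1 = 5 transpositions — odd.

odd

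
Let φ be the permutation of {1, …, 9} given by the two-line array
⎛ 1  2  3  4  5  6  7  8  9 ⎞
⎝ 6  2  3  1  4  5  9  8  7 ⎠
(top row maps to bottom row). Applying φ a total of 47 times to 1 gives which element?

4

Tracing 1 → 6 → … returns to 1 after 4 steps, so 1 lies in a 4-cycle (1, 6, 5, 4).
Since the cycle has length 4, φ^47 acts on it the same as φ^3 (47 mod 4 = 3).
Advancing 3 steps from 1: 1 → 6 → 5 → 4.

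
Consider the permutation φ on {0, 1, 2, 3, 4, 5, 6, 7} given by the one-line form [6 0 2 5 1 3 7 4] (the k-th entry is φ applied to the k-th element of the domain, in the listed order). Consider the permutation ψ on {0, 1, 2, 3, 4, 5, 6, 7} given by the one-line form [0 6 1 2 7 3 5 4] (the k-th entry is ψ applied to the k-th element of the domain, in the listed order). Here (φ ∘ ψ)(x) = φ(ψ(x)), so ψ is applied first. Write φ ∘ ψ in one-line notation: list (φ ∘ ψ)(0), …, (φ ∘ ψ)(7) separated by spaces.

Chase each element through ψ then φ: 0 → 0 → 6; 1 → 6 → 7; 2 → 1 → 0; 3 → 2 → 2; 4 → 7 → 4; 5 → 3 → 5; 6 → 5 → 3; 7 → 4 → 1.
Collecting the images, φ ∘ ψ = [6 7 0 2 4 5 3 1].

6 7 0 2 4 5 3 1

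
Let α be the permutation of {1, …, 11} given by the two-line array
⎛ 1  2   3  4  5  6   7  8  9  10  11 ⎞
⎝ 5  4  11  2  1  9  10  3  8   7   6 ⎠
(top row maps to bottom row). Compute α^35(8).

Tracing 8 → 3 → … returns to 8 after 5 steps, so 8 lies in a 5-cycle (3, 11, 6, 9, 8).
Powers repeat with period 5 on this cycle, and 35 mod 5 = 0, so α^35(8) = α^0(8).
So α^35(8) = 8.

8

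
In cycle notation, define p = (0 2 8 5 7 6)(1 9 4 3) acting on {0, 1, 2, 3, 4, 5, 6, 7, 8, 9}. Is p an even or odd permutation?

even

The cycle lengths are 6, 4.
A cycle is odd iff its length is even; p has 2 even-length cycles, so sgn(p) = (−1)^2 and p is even.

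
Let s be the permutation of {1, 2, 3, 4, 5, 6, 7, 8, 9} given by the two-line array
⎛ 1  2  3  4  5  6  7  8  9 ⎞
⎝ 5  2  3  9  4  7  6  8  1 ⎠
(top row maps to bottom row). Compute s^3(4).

Tracing 4 → 9 → … returns to 4 after 4 steps, so 4 lies in a 4-cycle (1, 5, 4, 9).
Advancing 3 steps from 4: 4 → 9 → 1 → 5.

5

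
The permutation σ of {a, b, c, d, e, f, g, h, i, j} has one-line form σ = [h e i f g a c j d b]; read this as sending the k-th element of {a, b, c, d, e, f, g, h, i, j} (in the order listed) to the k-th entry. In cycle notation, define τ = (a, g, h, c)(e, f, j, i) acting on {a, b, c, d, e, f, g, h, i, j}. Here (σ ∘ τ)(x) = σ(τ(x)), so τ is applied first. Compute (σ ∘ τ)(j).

d

τ(j) = i, then σ(i) = d; composing gives (σ ∘ τ)(j) = d.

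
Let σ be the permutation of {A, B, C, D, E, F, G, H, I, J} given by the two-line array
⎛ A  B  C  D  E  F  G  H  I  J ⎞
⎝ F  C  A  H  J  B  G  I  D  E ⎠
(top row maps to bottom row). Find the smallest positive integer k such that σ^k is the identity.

Writing σ as disjoint cycles, the cycle lengths are 4, 3, 2, 1.
The order of σ is the least common multiple of its cycle lengths: lcm(4, 3, 2) = 12.

12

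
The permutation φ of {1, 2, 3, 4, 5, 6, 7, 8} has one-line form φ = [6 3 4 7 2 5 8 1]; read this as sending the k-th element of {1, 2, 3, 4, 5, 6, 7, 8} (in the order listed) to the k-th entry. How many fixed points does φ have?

No element satisfies φ(x) = x, so there are 0 fixed points.

0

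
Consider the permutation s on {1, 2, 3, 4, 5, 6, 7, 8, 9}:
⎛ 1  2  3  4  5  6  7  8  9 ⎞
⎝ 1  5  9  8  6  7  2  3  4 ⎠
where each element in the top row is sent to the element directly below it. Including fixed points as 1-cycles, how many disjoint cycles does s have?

The cycle decomposition is (1)(2, 5, 6, 7)(3, 9, 4, 8), which has 3 cycles (counting 1-cycles).

3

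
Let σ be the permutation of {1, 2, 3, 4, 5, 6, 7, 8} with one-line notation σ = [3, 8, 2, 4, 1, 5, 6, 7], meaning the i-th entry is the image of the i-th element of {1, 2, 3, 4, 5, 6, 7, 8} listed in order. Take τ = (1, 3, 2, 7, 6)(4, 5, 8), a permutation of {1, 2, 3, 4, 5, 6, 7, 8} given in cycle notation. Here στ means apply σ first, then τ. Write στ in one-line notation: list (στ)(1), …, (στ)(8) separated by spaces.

(στ)(x) = τ(σ(x)). Computing each image: τ(σ(1)) = τ(3) = 2, τ(σ(2)) = τ(8) = 4, τ(σ(3)) = τ(2) = 7, τ(σ(4)) = τ(4) = 5, τ(σ(5)) = τ(1) = 3, τ(σ(6)) = τ(5) = 8, τ(σ(7)) = τ(6) = 1, τ(σ(8)) = τ(7) = 6.
Hence στ = [2 4 7 5 3 8 1 6].

2 4 7 5 3 8 1 6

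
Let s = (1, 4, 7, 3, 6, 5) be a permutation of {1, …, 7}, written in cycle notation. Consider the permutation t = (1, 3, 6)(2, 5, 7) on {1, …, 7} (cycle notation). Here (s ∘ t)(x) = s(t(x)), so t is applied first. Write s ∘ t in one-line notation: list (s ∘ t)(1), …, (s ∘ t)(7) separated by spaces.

For each element, apply t then s: 1 → 3 → 6; 2 → 5 → 1; 3 → 6 → 5; 4 → 4 → 7; 5 → 7 → 3; 6 → 1 → 4; 7 → 2 → 2.
So s ∘ t in one-line form is 6 1 5 7 3 4 2.

6 1 5 7 3 4 2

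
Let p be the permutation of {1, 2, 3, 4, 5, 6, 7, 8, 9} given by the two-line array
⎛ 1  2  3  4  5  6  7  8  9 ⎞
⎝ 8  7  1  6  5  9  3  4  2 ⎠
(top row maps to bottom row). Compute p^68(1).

Tracing 1 → 8 → … returns to 1 after 8 steps, so 1 lies in an 8-cycle (1, 8, 4, 6, 9, 2, 7, 3).
On an 8-cycle, p^8 is the identity, so p^68 = p^4 there (68 ≡ 4 mod 8).
Stepping 4 places around the cycle: 1 → 8 → 4 → 6 → 9.

9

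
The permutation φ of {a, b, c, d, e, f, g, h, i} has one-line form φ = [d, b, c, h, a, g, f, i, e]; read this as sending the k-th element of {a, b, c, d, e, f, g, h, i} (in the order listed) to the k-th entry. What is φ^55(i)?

Tracing i → e → … returns to i after 5 steps, so i lies in a 5-cycle (a, d, h, i, e).
Powers repeat with period 5 on this cycle, and 55 mod 5 = 0, so φ^55(i) = φ^0(i).
So φ^55(i) = i.

i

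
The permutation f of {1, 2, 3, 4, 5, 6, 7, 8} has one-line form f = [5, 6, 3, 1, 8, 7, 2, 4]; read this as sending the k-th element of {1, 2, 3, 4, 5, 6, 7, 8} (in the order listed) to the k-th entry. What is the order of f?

The disjoint-cycle form of f has cycle lengths 4, 3, 1.
Since disjoint cycles commute, ord(f) = lcm(4, 3) = 12.

12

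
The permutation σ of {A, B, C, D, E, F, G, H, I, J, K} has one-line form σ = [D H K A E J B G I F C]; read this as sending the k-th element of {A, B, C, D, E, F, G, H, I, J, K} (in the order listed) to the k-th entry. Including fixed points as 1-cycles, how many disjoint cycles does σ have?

6

The cycle decomposition is (A, D)(B, H, G)(C, K)(E)(F, J)(I), which has 6 cycles (counting 1-cycles).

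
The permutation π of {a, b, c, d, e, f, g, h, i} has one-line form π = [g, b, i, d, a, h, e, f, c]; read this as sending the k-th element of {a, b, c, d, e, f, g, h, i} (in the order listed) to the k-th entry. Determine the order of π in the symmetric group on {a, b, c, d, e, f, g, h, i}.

The disjoint-cycle form of π has cycle lengths 3, 2, 2, 1, 1.
The order is lcm(3, 2, 2) = 6.

6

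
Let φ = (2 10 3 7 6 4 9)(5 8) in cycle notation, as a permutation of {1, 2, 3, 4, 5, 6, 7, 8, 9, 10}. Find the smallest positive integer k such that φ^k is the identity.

14

The cycle type of φ is (7, 2, 1).
The order of φ is the least common multiple of its cycle lengths: lcm(7, 2) = 14.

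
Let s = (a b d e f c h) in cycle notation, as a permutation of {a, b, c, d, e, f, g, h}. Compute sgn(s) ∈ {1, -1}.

1

The cycle lengths are 7, 1.
A cycle is odd iff its length is even; s has 0 even-length cycles, so sgn(s) = (−1)^0 and s is even.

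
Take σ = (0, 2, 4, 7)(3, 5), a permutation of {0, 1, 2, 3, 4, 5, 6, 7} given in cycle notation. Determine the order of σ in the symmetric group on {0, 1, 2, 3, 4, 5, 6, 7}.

The cycle type of σ is (4, 2, 1, 1).
The order is lcm(4, 2) = 4.

4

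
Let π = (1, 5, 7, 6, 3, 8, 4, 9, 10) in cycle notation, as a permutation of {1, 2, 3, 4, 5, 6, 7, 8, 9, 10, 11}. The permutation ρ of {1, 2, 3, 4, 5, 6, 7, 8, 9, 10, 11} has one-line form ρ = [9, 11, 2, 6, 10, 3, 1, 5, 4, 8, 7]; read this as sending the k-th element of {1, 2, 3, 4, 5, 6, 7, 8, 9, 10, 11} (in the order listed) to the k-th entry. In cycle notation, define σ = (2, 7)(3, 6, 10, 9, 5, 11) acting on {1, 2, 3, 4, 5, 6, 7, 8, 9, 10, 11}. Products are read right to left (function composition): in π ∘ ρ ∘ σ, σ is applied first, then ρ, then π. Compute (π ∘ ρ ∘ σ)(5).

6

Apply the permutations in order: σ(5) = 11, then ρ(11) = 7, then π(7) = 6. So (π ∘ ρ ∘ σ)(5) = 6.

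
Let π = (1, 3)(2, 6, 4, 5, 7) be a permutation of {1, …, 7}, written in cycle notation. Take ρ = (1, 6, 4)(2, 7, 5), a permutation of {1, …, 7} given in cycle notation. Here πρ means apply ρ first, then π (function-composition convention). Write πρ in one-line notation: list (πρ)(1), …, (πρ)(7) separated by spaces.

(πρ)(x) = π(ρ(x)). Computing each image: π(ρ(1)) = π(6) = 4, π(ρ(2)) = π(7) = 2, π(ρ(3)) = π(3) = 1, π(ρ(4)) = π(1) = 3, π(ρ(5)) = π(2) = 6, π(ρ(6)) = π(4) = 5, π(ρ(7)) = π(5) = 7.
Hence πρ = [4 2 1 3 6 5 7].

4 2 1 3 6 5 7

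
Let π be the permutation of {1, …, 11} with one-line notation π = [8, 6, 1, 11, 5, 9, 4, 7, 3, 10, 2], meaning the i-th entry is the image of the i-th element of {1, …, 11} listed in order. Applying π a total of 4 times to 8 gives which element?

2

Tracing 8 → 7 → … returns to 8 after 9 steps, so 8 lies in a 9-cycle (1 8 7 4 11 2 6 9 3).
Advancing 4 steps from 8: 8 → 7 → 4 → 11 → 2.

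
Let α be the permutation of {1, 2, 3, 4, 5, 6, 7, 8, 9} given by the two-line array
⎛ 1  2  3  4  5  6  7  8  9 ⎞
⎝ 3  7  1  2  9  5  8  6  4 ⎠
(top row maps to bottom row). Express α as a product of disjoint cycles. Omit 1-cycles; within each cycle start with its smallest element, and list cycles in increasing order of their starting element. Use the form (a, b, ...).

From 1: 1 → 3 → 1, closing the cycle (1, 3).
Continuing from each remaining unvisited element yields (1, 3)(2, 7, 8, 6, 5, 9, 4).

(1, 3)(2, 7, 8, 6, 5, 9, 4)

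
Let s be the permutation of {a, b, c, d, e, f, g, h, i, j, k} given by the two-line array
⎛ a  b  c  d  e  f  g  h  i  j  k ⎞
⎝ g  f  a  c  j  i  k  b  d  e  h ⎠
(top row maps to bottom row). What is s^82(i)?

Tracing i → d → … returns to i after 9 steps, so i lies in a 9-cycle (a, g, k, h, b, f, i, d, c).
Powers repeat with period 9 on this cycle, and 82 mod 9 = 1, so s^82(i) = s^1(i).
Stepping 1 place around the cycle: i → d.

d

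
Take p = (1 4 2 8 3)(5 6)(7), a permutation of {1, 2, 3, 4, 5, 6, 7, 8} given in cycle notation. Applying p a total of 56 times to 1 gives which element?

4

1 lies in the 5-cycle (1 4 2 8 3).
Powers repeat with period 5 on this cycle, and 56 mod 5 = 1, so p^56(1) = p^1(1).
Advancing 1 step from 1: 1 → 4.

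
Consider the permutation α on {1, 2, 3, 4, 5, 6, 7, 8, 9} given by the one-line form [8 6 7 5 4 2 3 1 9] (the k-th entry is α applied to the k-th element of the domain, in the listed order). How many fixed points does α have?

The fixed points (elements with α(x) = x) are {9}, so there is 1.

1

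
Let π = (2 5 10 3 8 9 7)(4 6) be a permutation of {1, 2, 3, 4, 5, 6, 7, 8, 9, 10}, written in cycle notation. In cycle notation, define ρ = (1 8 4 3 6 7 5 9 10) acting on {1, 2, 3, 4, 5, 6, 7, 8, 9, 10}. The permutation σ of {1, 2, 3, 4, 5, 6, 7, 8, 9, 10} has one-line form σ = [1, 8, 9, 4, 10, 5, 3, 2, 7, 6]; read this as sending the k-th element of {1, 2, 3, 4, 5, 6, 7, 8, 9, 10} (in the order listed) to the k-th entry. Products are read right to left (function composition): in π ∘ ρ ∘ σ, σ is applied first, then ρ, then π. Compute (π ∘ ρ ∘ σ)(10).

(π ∘ ρ ∘ σ)(10) = π(ρ(σ(10))). σ(10) = 6, then ρ(6) = 7, then π(7) = 2, so the result is 2.

2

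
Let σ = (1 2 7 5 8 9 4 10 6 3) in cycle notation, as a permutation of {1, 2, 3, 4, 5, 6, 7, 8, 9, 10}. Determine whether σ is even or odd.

The cycle lengths are 10.
A cycle is odd iff its length is even; σ has 1 even-length cycle, so sgn(σ) = (−1)^1 and σ is odd.

odd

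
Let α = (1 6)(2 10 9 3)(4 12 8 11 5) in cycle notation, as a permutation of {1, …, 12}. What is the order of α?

20

The cycle type of α is (5, 4, 2, 1).
Since disjoint cycles commute, ord(α) = lcm(5, 4, 2) = 20.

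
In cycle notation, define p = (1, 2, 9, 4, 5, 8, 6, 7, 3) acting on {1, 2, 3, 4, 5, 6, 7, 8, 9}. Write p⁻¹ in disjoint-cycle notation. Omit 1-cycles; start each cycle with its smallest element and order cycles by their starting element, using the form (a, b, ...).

(1, 3, 7, 6, 8, 5, 4, 9, 2)

Inverting a permutation written in cycle notation just reverses the order within every cycle.
Reversing each cycle of p and rotating so the smallest element leads gives (1, 3, 7, 6, 8, 5, 4, 9, 2).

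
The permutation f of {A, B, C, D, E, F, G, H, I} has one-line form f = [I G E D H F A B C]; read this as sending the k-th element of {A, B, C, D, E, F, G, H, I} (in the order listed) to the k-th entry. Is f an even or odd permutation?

even

In disjoint-cycle form the cycle lengths are 7, 1, 1.
A cycle is odd iff its length is even; f has 0 even-length cycles, so sgn(f) = (−1)^0 and f is even.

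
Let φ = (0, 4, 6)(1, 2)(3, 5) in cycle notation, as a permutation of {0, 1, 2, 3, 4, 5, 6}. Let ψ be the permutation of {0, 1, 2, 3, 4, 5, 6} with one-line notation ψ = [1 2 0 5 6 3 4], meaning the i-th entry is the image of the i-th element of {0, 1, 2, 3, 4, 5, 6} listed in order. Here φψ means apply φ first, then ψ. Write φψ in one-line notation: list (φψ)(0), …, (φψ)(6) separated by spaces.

6 0 2 3 4 5 1

Chase each element through φ then ψ: 0 → 4 → 6; 1 → 2 → 0; 2 → 1 → 2; 3 → 5 → 3; 4 → 6 → 4; 5 → 3 → 5; 6 → 0 → 1.
Collecting the images, φψ = [6 0 2 3 4 5 1].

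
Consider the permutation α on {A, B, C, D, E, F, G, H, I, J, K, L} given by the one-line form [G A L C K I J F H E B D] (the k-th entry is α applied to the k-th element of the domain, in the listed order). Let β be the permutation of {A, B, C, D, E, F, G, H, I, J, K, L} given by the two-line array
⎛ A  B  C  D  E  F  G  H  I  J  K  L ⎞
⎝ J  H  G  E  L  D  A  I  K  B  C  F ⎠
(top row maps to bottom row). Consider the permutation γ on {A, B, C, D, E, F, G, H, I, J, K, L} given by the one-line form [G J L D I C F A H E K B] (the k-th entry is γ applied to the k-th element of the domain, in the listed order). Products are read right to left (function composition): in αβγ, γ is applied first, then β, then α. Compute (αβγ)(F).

Apply the permutations in order: γ(F) = C, then β(C) = G, then α(G) = J. So (αβγ)(F) = J.

J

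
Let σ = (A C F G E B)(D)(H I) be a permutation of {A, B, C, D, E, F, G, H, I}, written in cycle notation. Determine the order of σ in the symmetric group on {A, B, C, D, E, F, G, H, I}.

6

The cycle type of σ is (6, 2, 1).
Since disjoint cycles commute, ord(σ) = lcm(6, 2) = 6.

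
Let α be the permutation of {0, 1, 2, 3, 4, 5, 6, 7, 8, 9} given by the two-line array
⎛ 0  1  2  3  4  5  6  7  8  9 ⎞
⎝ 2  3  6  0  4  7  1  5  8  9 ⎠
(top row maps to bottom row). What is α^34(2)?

Tracing 2 → 6 → … returns to 2 after 5 steps, so 2 lies in a 5-cycle (0 2 6 1 3).
Powers repeat with period 5 on this cycle, and 34 mod 5 = 4, so α^34(2) = α^4(2).
Advancing 4 steps from 2: 2 → 6 → 1 → 3 → 0.

0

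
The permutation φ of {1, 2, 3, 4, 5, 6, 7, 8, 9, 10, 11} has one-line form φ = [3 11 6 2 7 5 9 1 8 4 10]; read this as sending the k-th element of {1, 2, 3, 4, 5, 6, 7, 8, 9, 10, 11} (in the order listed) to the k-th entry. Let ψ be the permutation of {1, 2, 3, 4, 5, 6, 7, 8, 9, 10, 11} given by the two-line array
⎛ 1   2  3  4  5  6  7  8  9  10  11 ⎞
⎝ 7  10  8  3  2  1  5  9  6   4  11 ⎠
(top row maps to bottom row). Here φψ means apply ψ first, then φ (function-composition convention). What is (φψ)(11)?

10

ψ(11) = 11, then φ(11) = 10; composing gives (φψ)(11) = 10.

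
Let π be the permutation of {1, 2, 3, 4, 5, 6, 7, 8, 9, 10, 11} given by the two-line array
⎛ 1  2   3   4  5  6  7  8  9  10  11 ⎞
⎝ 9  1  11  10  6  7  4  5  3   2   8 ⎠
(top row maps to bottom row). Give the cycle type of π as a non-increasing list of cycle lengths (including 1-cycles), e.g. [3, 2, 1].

The disjoint cycles are (1 9 3 11 8 5 6 7 4 10 2), with lengths 11 in non-increasing order.

[11]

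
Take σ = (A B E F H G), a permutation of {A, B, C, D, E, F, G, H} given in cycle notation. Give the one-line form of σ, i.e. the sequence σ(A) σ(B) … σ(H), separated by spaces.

B E C D F H A G

Image by image: A→B, B→E, C→C, D→D, E→F, F→H, G→A, H→G.
So the one-line form is B E C D F H A G.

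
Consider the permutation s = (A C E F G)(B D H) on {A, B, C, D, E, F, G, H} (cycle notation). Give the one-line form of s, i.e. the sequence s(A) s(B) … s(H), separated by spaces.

C D E H F G A B

Each element maps to the next entry in its cycle (wrapping to the front): A→C, B→D, C→E, D→H, E→F, F→G, G→A, H→B.
So the one-line form is C D E H F G A B.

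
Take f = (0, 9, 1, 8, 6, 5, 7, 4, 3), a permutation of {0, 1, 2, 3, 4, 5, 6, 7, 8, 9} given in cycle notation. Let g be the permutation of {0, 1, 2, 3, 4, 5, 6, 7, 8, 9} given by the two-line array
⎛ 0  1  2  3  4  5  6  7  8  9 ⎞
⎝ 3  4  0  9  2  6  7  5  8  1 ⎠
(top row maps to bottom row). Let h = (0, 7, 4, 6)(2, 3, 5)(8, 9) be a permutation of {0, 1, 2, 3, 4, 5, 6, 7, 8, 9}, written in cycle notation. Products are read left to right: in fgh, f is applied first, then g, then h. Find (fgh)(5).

2

Chase 5: f(5) = 7; g(7) = 5; h(5) = 2. Hence (fgh)(5) = 2.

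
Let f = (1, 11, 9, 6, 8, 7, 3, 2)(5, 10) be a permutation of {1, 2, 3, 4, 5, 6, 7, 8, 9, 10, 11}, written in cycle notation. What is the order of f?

8

The disjoint cycles have lengths 8, 2, 1.
Since disjoint cycles commute, ord(f) = lcm(8, 2) = 8.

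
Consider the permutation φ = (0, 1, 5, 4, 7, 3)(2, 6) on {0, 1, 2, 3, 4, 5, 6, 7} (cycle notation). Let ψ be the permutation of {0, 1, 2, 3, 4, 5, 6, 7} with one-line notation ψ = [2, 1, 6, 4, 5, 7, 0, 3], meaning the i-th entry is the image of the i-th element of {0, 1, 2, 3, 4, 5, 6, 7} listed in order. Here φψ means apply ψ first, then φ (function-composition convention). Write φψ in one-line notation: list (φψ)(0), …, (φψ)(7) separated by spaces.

Chase each element through ψ then φ: 0 → 2 → 6; 1 → 1 → 5; 2 → 6 → 2; 3 → 4 → 7; 4 → 5 → 4; 5 → 7 → 3; 6 → 0 → 1; 7 → 3 → 0.
So φψ in one-line form is 6 5 2 7 4 3 1 0.

6 5 2 7 4 3 1 0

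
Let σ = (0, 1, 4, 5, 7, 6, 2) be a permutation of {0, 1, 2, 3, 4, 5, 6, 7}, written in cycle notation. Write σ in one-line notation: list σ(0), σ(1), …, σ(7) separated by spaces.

Image by image: 0↦1, 1↦4, 2↦0, 3↦3, 4↦5, 5↦7, 6↦2, 7↦6.
So the one-line form is 1 4 0 3 5 7 2 6.

1 4 0 3 5 7 2 6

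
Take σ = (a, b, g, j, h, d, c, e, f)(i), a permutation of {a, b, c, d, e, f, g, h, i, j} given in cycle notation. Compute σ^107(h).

j

h lies in the 9-cycle (a, b, g, j, h, d, c, e, f).
On a 9-cycle, σ^9 is the identity, so σ^107 = σ^8 there (107 ≡ 8 mod 9).
Stepping 8 places around the cycle: h → d → c → e → f → a → b → g → j.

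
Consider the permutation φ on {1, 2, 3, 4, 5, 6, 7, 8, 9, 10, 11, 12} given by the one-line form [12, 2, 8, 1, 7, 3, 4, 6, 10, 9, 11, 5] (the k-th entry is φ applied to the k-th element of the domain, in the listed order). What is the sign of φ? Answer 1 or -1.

-1

In disjoint-cycle form the cycle lengths are 5, 3, 2, 1, 1.
A cycle is odd iff its length is even; φ has 1 even-length cycle, so sgn(φ) = (−1)^1 and φ is odd.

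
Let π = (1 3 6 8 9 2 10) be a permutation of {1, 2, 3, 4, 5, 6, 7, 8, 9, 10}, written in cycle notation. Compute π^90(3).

1

3 lies in the 7-cycle (1 3 6 8 9 2 10).
On a 7-cycle, π^7 is the identity, so π^90 = π^6 there (90 ≡ 6 mod 7).
Stepping 6 places around the cycle: 3 → 6 → 8 → 9 → 2 → 10 → 1.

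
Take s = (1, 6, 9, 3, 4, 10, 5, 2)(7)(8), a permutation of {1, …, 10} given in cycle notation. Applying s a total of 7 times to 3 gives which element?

3 lies in the 8-cycle (1, 6, 9, 3, 4, 10, 5, 2).
Advancing 7 steps from 3: 3 → 4 → 10 → 5 → 2 → 1 → 6 → 9.

9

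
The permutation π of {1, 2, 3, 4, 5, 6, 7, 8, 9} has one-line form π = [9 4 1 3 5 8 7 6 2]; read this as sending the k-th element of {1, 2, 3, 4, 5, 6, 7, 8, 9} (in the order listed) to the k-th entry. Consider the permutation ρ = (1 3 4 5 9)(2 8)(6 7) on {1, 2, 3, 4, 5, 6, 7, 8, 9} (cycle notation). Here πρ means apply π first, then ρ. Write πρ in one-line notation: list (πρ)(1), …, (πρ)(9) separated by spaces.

1 5 3 4 9 2 6 7 8

(πρ)(x) = ρ(π(x)). Computing each image: ρ(π(1)) = ρ(9) = 1, ρ(π(2)) = ρ(4) = 5, ρ(π(3)) = ρ(1) = 3, ρ(π(4)) = ρ(3) = 4, ρ(π(5)) = ρ(5) = 9, ρ(π(6)) = ρ(8) = 2, ρ(π(7)) = ρ(7) = 6, ρ(π(8)) = ρ(6) = 7, ρ(π(9)) = ρ(2) = 8.
Hence πρ = [1 5 3 4 9 2 6 7 8].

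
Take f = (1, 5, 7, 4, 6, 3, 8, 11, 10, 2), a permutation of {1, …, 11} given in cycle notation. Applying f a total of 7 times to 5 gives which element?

10

5 lies in the 10-cycle (1, 5, 7, 4, 6, 3, 8, 11, 10, 2).
Stepping 7 places around the cycle: 5 → 7 → 4 → 6 → 3 → 8 → 11 → 10.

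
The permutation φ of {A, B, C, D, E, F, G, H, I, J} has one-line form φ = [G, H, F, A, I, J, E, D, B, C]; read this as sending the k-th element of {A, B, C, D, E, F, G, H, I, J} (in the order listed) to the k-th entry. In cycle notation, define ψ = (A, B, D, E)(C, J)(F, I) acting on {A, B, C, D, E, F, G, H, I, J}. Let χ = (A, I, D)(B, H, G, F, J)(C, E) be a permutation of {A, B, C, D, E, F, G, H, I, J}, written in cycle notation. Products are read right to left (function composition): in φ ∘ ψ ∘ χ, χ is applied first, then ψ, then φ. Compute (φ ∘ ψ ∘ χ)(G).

Chase G: χ(G) = F; ψ(F) = I; φ(I) = B. Hence (φ ∘ ψ ∘ χ)(G) = B.

B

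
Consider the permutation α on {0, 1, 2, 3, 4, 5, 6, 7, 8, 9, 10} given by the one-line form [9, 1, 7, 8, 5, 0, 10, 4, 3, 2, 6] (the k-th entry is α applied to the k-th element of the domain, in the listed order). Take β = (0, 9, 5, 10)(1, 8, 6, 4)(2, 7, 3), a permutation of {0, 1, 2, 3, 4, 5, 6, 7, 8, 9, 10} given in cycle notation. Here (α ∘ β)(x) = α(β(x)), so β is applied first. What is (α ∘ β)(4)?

β(4) = 1, then α(1) = 1; composing gives (α ∘ β)(4) = 1.

1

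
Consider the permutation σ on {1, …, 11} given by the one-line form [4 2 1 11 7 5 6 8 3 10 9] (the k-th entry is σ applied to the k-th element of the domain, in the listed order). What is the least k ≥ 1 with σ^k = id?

Writing σ as disjoint cycles, the cycle lengths are 5, 3, 1, 1, 1.
The order is lcm(5, 3) = 15.

15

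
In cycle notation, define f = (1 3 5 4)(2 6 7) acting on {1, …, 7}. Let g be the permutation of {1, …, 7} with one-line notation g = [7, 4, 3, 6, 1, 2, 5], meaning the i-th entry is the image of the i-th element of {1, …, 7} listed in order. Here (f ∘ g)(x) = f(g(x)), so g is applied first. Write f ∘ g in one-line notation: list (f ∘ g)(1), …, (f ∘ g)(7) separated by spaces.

2 1 5 7 3 6 4

(f ∘ g)(x) = f(g(x)). Computing each image: f(g(1)) = f(7) = 2, f(g(2)) = f(4) = 1, f(g(3)) = f(3) = 5, f(g(4)) = f(6) = 7, f(g(5)) = f(1) = 3, f(g(6)) = f(2) = 6, f(g(7)) = f(5) = 4.
Hence f ∘ g = [2 1 5 7 3 6 4].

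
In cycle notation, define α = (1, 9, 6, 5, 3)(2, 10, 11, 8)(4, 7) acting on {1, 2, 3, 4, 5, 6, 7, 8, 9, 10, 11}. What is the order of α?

The disjoint cycles have lengths 5, 4, 2.
The order is lcm(5, 4, 2) = 20.

20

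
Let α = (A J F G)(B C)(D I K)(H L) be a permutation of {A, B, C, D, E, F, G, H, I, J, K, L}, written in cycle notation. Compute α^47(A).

G

A lies in the 4-cycle (A J F G).
On a 4-cycle, α^4 is the identity, so α^47 = α^3 there (47 ≡ 3 mod 4).
Stepping 3 places around the cycle: A → J → F → G.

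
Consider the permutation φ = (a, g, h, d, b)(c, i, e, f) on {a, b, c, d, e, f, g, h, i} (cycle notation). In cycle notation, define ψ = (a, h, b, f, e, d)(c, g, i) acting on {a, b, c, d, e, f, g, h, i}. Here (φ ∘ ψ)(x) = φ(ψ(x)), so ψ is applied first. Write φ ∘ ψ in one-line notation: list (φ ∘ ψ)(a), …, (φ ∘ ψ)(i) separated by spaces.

d c h g b f e a i

Chase each element through ψ then φ: a → h → d; b → f → c; c → g → h; d → a → g; e → d → b; f → e → f; g → i → e; h → b → a; i → c → i.
Collecting the images, φ ∘ ψ = [d c h g b f e a i].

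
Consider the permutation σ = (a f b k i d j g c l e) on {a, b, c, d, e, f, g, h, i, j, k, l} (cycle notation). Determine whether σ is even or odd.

even

The cycle lengths are 11, 1.
A cycle of length ℓ contributes ℓ−1 transpositions, so σ is a product of 10 transpositions — even.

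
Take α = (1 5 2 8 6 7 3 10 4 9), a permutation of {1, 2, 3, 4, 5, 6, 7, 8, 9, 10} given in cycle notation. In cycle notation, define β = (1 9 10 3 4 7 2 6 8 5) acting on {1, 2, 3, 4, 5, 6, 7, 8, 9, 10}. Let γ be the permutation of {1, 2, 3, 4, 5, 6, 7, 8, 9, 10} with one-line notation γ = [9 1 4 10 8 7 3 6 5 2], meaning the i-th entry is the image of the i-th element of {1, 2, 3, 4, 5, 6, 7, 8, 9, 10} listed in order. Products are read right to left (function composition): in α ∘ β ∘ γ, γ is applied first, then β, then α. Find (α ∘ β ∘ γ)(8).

6

Chase 8: γ(8) = 6; β(6) = 8; α(8) = 6. Hence (α ∘ β ∘ γ)(8) = 6.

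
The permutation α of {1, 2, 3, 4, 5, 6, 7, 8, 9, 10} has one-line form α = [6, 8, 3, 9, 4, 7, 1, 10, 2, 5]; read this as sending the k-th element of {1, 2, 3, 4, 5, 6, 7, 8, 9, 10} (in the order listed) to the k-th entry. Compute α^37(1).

6

Tracing 1 → 6 → … returns to 1 after 3 steps, so 1 lies in a 3-cycle (1 6 7).
Since the cycle has length 3, α^37 acts on it the same as α^1 (37 mod 3 = 1).
Stepping 1 place around the cycle: 1 → 6.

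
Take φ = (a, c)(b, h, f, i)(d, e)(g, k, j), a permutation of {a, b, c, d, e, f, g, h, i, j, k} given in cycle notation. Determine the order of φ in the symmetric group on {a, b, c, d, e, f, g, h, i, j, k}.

12

The cycle type of φ is (4, 3, 2, 2).
The order of φ is the least common multiple of its cycle lengths: lcm(4, 3, 2, 2) = 12.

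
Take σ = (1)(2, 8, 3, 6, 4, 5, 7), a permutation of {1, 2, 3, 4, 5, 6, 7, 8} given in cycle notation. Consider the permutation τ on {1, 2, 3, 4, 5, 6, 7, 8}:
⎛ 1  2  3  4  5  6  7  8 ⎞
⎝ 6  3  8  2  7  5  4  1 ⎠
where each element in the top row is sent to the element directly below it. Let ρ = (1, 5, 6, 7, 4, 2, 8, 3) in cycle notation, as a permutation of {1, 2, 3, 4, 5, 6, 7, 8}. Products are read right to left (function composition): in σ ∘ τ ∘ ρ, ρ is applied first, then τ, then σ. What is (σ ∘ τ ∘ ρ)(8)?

3

Chase 8: ρ(8) = 3; τ(3) = 8; σ(8) = 3. Hence (σ ∘ τ ∘ ρ)(8) = 3.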